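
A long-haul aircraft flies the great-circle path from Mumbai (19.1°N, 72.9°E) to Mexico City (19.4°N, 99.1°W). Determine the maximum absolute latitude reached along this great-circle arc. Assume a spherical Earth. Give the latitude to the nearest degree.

≈ 79°N

The great circle lies in the plane with unit normal n̂ = (p₁ × p₂)/|p₁ × p₂|.
Here n̂_z ≈ -0.196; the vertex latitude is φ_max = arccos|n̂_z| ≈ 78.7°.
Check via Clairaut: cos φ_max = |cos φ₁| · sin C = cos(19.1°)·sin(12.0°) ≈ 0.196, again giving ≈ 78.7°.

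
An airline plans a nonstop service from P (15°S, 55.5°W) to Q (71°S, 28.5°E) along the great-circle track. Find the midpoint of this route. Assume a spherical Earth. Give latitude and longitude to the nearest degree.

≈ (49°S, 38°W)

Convert each endpoint to a unit vector on the sphere (x = cos φ cos λ, y = cos φ sin λ, z = sin φ).
The central angle between the endpoints is δ = arccos(p₁·p₂) ≈ 1.290 rad (73.9°).
Interpolate at f = 1/2 with slerp weights a = sin((1−f)δ)/sin δ ≈ 0.626, b = sin(fδ)/sin δ ≈ 0.626.
p = a·p₁ + b·p₂ ≈ (0.521, -0.401, -0.753); φ = arcsin(p_z) ≈ -48.89°, λ = atan2(p_y, p_x) ≈ -37.56°.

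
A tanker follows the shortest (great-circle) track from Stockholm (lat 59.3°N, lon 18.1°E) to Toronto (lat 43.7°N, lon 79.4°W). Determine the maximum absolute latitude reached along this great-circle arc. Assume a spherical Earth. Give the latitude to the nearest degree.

The great circle lies in the plane with unit normal n̂ = (p₁ × p₂)/|p₁ × p₂|.
Here n̂_z ≈ -0.437; the vertex latitude is φ_max = arccos|n̂_z| ≈ 64.1°.
Check via Clairaut: cos φ_max = |cos φ₁| · sin C = cos(59.3°)·sin(58.8°) ≈ 0.437, again giving ≈ 64.1°.

≈ 64°N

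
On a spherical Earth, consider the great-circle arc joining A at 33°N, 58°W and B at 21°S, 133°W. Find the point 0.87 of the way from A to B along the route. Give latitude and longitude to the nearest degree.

The haversine formula gives a central angle δ ≈ 1.563 rad (89.6°) between the endpoints.
Interpolate at f = 0.87 with slerp weights a = sin((1−f)δ)/sin δ ≈ 0.202, b = sin(fδ)/sin δ ≈ 0.978.
p = a·p₁ + b·p₂ ≈ (-0.533, -0.811, -0.241); φ = arcsin(p_z) ≈ -13.92°, λ = atan2(p_y, p_x) ≈ -123.30°.

≈ 14°S, 123°W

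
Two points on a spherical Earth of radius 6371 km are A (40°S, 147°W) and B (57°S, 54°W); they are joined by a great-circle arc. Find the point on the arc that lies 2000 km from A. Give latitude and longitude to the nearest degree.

≈ (53°S, 128°W)

Write both endpoints as unit vectors p₁, p₂ with components (cos φ cos λ, cos φ sin λ, sin φ).
The central angle between the endpoints is δ = arccos(p₁·p₂) ≈ 1.027 rad (58.9°). The total great-circle distance is δ·R ≈ 1.027 × 6371 ≈ 6544 km, so the target fraction is f = 2000/6544 ≈ 0.306.
Interpolate at f ≈ 0.306 with slerp weights a = sin((1−f)δ)/sin δ ≈ 0.765, b = sin(fδ)/sin δ ≈ 0.361.
p = a·p₁ + b·p₂ ≈ (-0.376, -0.478, -0.794); φ = arcsin(p_z) ≈ -52.56°, λ = atan2(p_y, p_x) ≈ -128.17°.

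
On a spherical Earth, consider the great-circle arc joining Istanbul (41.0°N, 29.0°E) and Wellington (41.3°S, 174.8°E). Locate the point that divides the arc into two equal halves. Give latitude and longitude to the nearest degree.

≈ (1°S, 101°E)

Write both endpoints as unit vectors p₁, p₂ with components (cos φ cos λ, cos φ sin λ, sin φ).
The central angle between the endpoints is δ = arccos(p₁·p₂) ≈ 2.695 rad (154.4°).
Interpolate at f = 1/2 with slerp weights a = sin((1−f)δ)/sin δ ≈ 2.258, b = sin(fδ)/sin δ ≈ 2.258.
p = a·p₁ + b·p₂ ≈ (-0.199, 0.980, -0.009); φ = arcsin(p_z) ≈ -0.51°, λ = atan2(p_y, p_x) ≈ 101.47°.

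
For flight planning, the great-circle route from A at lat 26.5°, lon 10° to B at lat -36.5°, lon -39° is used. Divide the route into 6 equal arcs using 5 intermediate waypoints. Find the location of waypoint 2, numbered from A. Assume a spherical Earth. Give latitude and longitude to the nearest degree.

≈ lat 5°, lon -6°

Write both endpoints as unit vectors p₁, p₂ with components (cos φ cos λ, cos φ sin λ, sin φ).
The central angle between the endpoints is δ = arccos(p₁·p₂) ≈ 1.363 rad (78.1°).
Interpolate at f = 2/6 with slerp weights a = sin((1−f)δ)/sin δ ≈ 0.806, b = sin(fδ)/sin δ ≈ 0.448.
p = a·p₁ + b·p₂ ≈ (0.990, -0.102, 0.093); φ = arcsin(p_z) ≈ 5.33°, λ = atan2(p_y, p_x) ≈ -5.86°.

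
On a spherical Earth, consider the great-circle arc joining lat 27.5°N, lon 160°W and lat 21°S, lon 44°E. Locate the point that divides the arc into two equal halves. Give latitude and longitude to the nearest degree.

≈ lat 15°N, lon 115°E

Convert each endpoint to a unit vector on the sphere (x = cos φ cos λ, y = cos φ sin λ, z = sin φ).
The central angle between the endpoints is δ = arccos(p₁·p₂) ≈ 2.744 rad (157.2°).
Interpolate at f = 1/2 with slerp weights a = sin((1−f)δ)/sin δ ≈ 2.532, b = sin(fδ)/sin δ ≈ 2.532.
p = a·p₁ + b·p₂ ≈ (-0.410, 0.874, 0.262); φ = arcsin(p_z) ≈ 15.17°, λ = atan2(p_y, p_x) ≈ 115.14°.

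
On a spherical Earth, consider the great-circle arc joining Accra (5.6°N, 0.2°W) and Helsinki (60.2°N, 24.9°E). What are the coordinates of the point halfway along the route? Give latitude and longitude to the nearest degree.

The haversine formula gives a central angle δ ≈ 1.009 rad (57.8°) between the endpoints.
Interpolate at f = 1/2 with slerp weights a = sin((1−f)δ)/sin δ ≈ 0.571, b = sin(fδ)/sin δ ≈ 0.571.
p = a·p₁ + b·p₂ ≈ (0.826, 0.118, 0.551); φ = arcsin(p_z) ≈ 33.46°, λ = atan2(p_y, p_x) ≈ 8.10°.

≈ 33°N, 8°E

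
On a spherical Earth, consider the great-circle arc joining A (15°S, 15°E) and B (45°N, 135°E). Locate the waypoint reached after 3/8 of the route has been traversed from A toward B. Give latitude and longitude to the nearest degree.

≈ (17°N, 48°E)

Write both endpoints as unit vectors p₁, p₂ with components (cos φ cos λ, cos φ sin λ, sin φ).
The central angle between the endpoints is δ = arccos(p₁·p₂) ≈ 2.123 rad (121.6°).
Interpolate at f = 3/8 with slerp weights a = sin((1−f)δ)/sin δ ≈ 1.140, b = sin(fδ)/sin δ ≈ 0.839.
p = a·p₁ + b·p₂ ≈ (0.644, 0.705, 0.299); φ = arcsin(p_z) ≈ 17.37°, λ = atan2(p_y, p_x) ≈ 47.59°.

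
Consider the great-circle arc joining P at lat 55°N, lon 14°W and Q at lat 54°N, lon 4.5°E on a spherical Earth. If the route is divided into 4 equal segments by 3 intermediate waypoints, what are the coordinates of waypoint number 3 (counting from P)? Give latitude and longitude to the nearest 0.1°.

≈ lat 54.5°N, lon 0.0°E

The haversine formula gives a central angle δ ≈ 0.188 rad (10.8°) between the endpoints.
Interpolate at f = 3/4 with slerp weights a = sin((1−f)δ)/sin δ ≈ 0.251, b = sin(fδ)/sin δ ≈ 0.752.
p = a·p₁ + b·p₂ ≈ (0.581, -0.000, 0.814); φ = arcsin(p_z) ≈ 54.51°, λ = atan2(p_y, p_x) ≈ -0.02°.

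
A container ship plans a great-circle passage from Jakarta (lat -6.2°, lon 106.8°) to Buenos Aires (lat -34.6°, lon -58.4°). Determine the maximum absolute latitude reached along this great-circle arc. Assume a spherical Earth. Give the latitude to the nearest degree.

≈ -72°

The great circle lies in the plane with unit normal n̂ = (p₁ × p₂)/|p₁ × p₂|.
Here n̂_z ≈ -0.306; the vertex latitude is φ_max = arccos|n̂_z| ≈ 72.2°.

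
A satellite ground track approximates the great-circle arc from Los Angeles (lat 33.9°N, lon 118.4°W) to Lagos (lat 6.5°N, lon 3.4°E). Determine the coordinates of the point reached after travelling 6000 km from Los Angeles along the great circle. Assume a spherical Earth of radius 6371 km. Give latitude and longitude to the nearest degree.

Convert each endpoint to a unit vector on the sphere (x = cos φ cos λ, y = cos φ sin λ, z = sin φ).
The central angle between the endpoints is δ = arccos(p₁·p₂) ≈ 1.951 rad (111.8°). The total great-circle distance is δ·R ≈ 1.951 × 6371 ≈ 12432 km, so the target fraction is f = 6000/12432 ≈ 0.483.
Interpolate at f ≈ 0.483 with slerp weights a = sin((1−f)δ)/sin δ ≈ 0.912, b = sin(fδ)/sin δ ≈ 0.871.
p = a·p₁ + b·p₂ ≈ (0.504, -0.614, 0.607); φ = arcsin(p_z) ≈ 37.38°, λ = atan2(p_y, p_x) ≈ -50.65°.

≈ lat 37°N, lon 51°W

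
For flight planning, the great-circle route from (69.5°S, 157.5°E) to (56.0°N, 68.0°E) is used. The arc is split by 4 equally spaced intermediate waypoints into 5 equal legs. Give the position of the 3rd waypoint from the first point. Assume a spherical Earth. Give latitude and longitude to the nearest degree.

≈ (4°N, 96°E)

Convert each endpoint to a unit vector on the sphere (x = cos φ cos λ, y = cos φ sin λ, z = sin φ).
The central angle between the endpoints is δ = arccos(p₁·p₂) ≈ 2.457 rad (140.8°).
Interpolate at f = 3/5 with slerp weights a = sin((1−f)δ)/sin δ ≈ 1.316, b = sin(fδ)/sin δ ≈ 1.574.
p = a·p₁ + b·p₂ ≈ (-0.096, 0.993, 0.072); φ = arcsin(p_z) ≈ 4.15°, λ = atan2(p_y, p_x) ≈ 95.53°.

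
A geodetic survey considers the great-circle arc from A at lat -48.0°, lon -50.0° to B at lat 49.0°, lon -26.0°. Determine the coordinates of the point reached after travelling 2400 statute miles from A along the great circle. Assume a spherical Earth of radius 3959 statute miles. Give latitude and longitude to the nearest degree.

The haversine formula gives a central angle δ ≈ 1.731 rad (99.2°) between the endpoints. The total great-circle distance is δ·R ≈ 1.731 × 3959 ≈ 6854 mi, so the target fraction is f = 2400/6854 ≈ 0.350.
Interpolate at f ≈ 0.350 with slerp weights a = sin((1−f)δ)/sin δ ≈ 0.914, b = sin(fδ)/sin δ ≈ 0.577.
p = a·p₁ + b·p₂ ≈ (0.733, -0.635, -0.244); φ = arcsin(p_z) ≈ -14.10°, λ = atan2(p_y, p_x) ≈ -40.86°.

≈ lat -14°, lon -41°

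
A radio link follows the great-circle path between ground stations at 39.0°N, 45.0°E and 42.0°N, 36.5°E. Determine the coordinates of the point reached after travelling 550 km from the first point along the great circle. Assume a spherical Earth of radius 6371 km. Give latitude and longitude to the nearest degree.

≈ 41°N, 39°E

From cos δ = sin φ₁ sin φ₂ + cos φ₁ cos φ₂ cos Δλ, the central angle is δ ≈ 0.124 rad (7.1°). The total great-circle distance is δ·R ≈ 0.124 × 6371 ≈ 792 km, so the target fraction is f = 550/792 ≈ 0.695.
Interpolate at f ≈ 0.695 with slerp weights a = sin((1−f)δ)/sin δ ≈ 0.306, b = sin(fδ)/sin δ ≈ 0.695.
p = a·p₁ + b·p₂ ≈ (0.584, 0.476, 0.658); φ = arcsin(p_z) ≈ 41.15°, λ = atan2(p_y, p_x) ≈ 39.18°.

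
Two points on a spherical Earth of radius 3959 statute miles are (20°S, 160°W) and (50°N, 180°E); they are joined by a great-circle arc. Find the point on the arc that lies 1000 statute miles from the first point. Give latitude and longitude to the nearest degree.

≈ (6°S, 163°W)

The haversine formula gives a central angle δ ≈ 1.260 rad (72.2°) between the endpoints. The total great-circle distance is δ·R ≈ 1.260 × 3959 ≈ 4989 mi, so the target fraction is f = 1000/4989 ≈ 0.200.
Interpolate at f ≈ 0.200 with slerp weights a = sin((1−f)δ)/sin δ ≈ 0.888, b = sin(fδ)/sin δ ≈ 0.262.
p = a·p₁ + b·p₂ ≈ (-0.953, -0.285, -0.103); φ = arcsin(p_z) ≈ -5.89°, λ = atan2(p_y, p_x) ≈ -163.33°.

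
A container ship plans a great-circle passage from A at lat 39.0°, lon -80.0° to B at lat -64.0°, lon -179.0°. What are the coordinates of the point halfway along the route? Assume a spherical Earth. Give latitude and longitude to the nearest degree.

Write both endpoints as unit vectors p₁, p₂ with components (cos φ cos λ, cos φ sin λ, sin φ).
The central angle between the endpoints is δ = arccos(p₁·p₂) ≈ 2.238 rad (128.2°).
Interpolate at f = 1/2 with slerp weights a = sin((1−f)δ)/sin δ ≈ 1.145, b = sin(fδ)/sin δ ≈ 1.145.
p = a·p₁ + b·p₂ ≈ (-0.347, -0.885, -0.309); φ = arcsin(p_z) ≈ -17.98°, λ = atan2(p_y, p_x) ≈ -111.43°.

≈ lat -18°, lon -111°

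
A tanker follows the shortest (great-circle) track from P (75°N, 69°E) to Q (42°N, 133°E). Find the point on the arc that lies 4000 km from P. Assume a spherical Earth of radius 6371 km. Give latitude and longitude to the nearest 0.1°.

≈ (48.6°N, 129.4°E)

Write both endpoints as unit vectors p₁, p₂ with components (cos φ cos λ, cos φ sin λ, sin φ).
The central angle between the endpoints is δ = arccos(p₁·p₂) ≈ 0.752 rad (43.1°). The total great-circle distance is δ·R ≈ 0.752 × 6371 ≈ 4788 km, so the target fraction is f = 4000/4788 ≈ 0.835.
Interpolate at f ≈ 0.835 with slerp weights a = sin((1−f)δ)/sin δ ≈ 0.181, b = sin(fδ)/sin δ ≈ 0.860.
p = a·p₁ + b·p₂ ≈ (-0.419, 0.511, 0.750); φ = arcsin(p_z) ≈ 48.61°, λ = atan2(p_y, p_x) ≈ 129.36°.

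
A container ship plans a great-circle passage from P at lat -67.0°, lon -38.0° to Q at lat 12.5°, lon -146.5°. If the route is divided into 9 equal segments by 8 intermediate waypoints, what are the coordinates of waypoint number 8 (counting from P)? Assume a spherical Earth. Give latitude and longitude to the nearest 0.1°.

≈ lat 1.4°, lon -141.8°

The haversine formula gives a central angle δ ≈ 1.897 rad (108.7°) between the endpoints.
Interpolate at f = 8/9 with slerp weights a = sin((1−f)δ)/sin δ ≈ 0.221, b = sin(fδ)/sin δ ≈ 1.049.
p = a·p₁ + b·p₂ ≈ (-0.786, -0.618, 0.024); φ = arcsin(p_z) ≈ 1.36°, λ = atan2(p_y, p_x) ≈ -141.81°.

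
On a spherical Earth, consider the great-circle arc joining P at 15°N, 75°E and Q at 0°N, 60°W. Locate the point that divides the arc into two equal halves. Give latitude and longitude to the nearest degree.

≈ 19°N, 5°E

The haversine formula gives a central angle δ ≈ 2.323 rad (133.1°) between the endpoints.
Interpolate at f = 1/2 with slerp weights a = sin((1−f)δ)/sin δ ≈ 1.256, b = sin(fδ)/sin δ ≈ 1.256.
p = a·p₁ + b·p₂ ≈ (0.942, 0.084, 0.325); φ = arcsin(p_z) ≈ 18.97°, λ = atan2(p_y, p_x) ≈ 5.10°.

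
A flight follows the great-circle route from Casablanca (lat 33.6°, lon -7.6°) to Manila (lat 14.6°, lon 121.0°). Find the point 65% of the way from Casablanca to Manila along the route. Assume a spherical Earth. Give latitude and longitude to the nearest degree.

Convert each endpoint to a unit vector on the sphere (x = cos φ cos λ, y = cos φ sin λ, z = sin φ).
The central angle between the endpoints is δ = arccos(p₁·p₂) ≈ 1.943 rad (111.3°).
Interpolate at f = 0.65 with slerp weights a = sin((1−f)δ)/sin δ ≈ 0.675, b = sin(fδ)/sin δ ≈ 1.023.
p = a·p₁ + b·p₂ ≈ (0.047, 0.774, 0.631); φ = arcsin(p_z) ≈ 39.15°, λ = atan2(p_y, p_x) ≈ 86.50°.

≈ lat 39°, lon 86°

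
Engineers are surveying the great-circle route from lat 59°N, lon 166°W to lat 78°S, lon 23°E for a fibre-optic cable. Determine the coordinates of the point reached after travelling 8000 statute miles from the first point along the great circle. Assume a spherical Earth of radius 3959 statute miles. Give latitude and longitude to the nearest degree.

≈ lat 57°S, lon 175°W

Convert each endpoint to a unit vector on the sphere (x = cos φ cos λ, y = cos φ sin λ, z = sin φ).
The central angle between the endpoints is δ = arccos(p₁·p₂) ≈ 2.806 rad (160.8°). The total great-circle distance is δ·R ≈ 2.806 × 3959 ≈ 11109 mi, so the target fraction is f = 8000/11109 ≈ 0.720.
Interpolate at f ≈ 0.720 with slerp weights a = sin((1−f)δ)/sin δ ≈ 2.146, b = sin(fδ)/sin δ ≈ 2.734.
p = a·p₁ + b·p₂ ≈ (-0.549, -0.045, -0.834); φ = arcsin(p_z) ≈ -56.54°, λ = atan2(p_y, p_x) ≈ -175.28°.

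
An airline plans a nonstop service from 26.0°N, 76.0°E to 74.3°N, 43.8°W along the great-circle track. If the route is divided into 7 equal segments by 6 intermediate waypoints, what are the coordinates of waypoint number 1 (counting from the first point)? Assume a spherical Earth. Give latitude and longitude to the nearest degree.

The haversine formula gives a central angle δ ≈ 1.265 rad (72.5°) between the endpoints.
Interpolate at f = 1/7 with slerp weights a = sin((1−f)δ)/sin δ ≈ 0.927, b = sin(fδ)/sin δ ≈ 0.188.
p = a·p₁ + b·p₂ ≈ (0.238, 0.773, 0.588); φ = arcsin(p_z) ≈ 36.00°, λ = atan2(p_y, p_x) ≈ 72.86°.

≈ 36°N, 73°E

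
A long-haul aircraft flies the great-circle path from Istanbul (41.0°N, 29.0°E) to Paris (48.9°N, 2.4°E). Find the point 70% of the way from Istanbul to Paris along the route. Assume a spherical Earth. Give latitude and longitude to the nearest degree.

≈ 47°N, 11°E

From cos δ = sin φ₁ sin φ₂ + cos φ₁ cos φ₂ cos Δλ, the central angle is δ ≈ 0.354 rad (20.3°).
Interpolate at f = 0.70 with slerp weights a = sin((1−f)δ)/sin δ ≈ 0.306, b = sin(fδ)/sin δ ≈ 0.708.
p = a·p₁ + b·p₂ ≈ (0.667, 0.131, 0.734); φ = arcsin(p_z) ≈ 47.21°, λ = atan2(p_y, p_x) ≈ 11.15°.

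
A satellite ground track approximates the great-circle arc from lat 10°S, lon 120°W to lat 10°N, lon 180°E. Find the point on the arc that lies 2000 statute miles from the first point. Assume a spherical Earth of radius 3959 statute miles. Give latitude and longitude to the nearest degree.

The haversine formula gives a central angle δ ≈ 1.099 rad (62.9°) between the endpoints. The total great-circle distance is δ·R ≈ 1.099 × 3959 ≈ 4350 mi, so the target fraction is f = 2000/4350 ≈ 0.460.
Interpolate at f ≈ 0.460 with slerp weights a = sin((1−f)δ)/sin δ ≈ 0.628, b = sin(fδ)/sin δ ≈ 0.543.
p = a·p₁ + b·p₂ ≈ (-0.844, -0.536, -0.015); φ = arcsin(p_z) ≈ -0.84°, λ = atan2(p_y, p_x) ≈ -147.61°.

≈ lat 1°S, lon 148°W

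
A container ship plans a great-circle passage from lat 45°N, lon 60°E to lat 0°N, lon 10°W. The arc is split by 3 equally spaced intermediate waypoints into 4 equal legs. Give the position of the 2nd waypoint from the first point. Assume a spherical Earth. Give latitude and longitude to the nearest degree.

≈ lat 27°N, lon 18°E

Write both endpoints as unit vectors p₁, p₂ with components (cos φ cos λ, cos φ sin λ, sin φ).
The central angle between the endpoints is δ = arccos(p₁·p₂) ≈ 1.327 rad (76.0°).
Interpolate at f = 2/4 with slerp weights a = sin((1−f)δ)/sin δ ≈ 0.635, b = sin(fδ)/sin δ ≈ 0.635.
p = a·p₁ + b·p₂ ≈ (0.849, 0.278, 0.449); φ = arcsin(p_z) ≈ 26.66°, λ = atan2(p_y, p_x) ≈ 18.15°.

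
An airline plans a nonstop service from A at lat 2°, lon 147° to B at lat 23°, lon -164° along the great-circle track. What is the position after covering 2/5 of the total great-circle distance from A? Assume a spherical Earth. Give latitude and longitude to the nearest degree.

≈ lat 11°, lon 166°

Write both endpoints as unit vectors p₁, p₂ with components (cos φ cos λ, cos φ sin λ, sin φ).
The central angle between the endpoints is δ = arccos(p₁·p₂) ≈ 0.906 rad (51.9°).
Interpolate at f = 2/5 with slerp weights a = sin((1−f)δ)/sin δ ≈ 0.657, b = sin(fδ)/sin δ ≈ 0.450.
p = a·p₁ + b·p₂ ≈ (-0.949, 0.243, 0.199); φ = arcsin(p_z) ≈ 11.47°, λ = atan2(p_y, p_x) ≈ 165.62°.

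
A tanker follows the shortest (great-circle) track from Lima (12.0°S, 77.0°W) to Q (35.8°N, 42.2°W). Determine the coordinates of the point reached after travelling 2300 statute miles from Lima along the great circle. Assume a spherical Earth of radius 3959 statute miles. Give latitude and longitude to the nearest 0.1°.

≈ (16.0°N, 58.8°W)

Convert each endpoint to a unit vector on the sphere (x = cos φ cos λ, y = cos φ sin λ, z = sin φ).
The central angle between the endpoints is δ = arccos(p₁·p₂) ≈ 1.012 rad (58.0°). The total great-circle distance is δ·R ≈ 1.012 × 3959 ≈ 4008 mi, so the target fraction is f = 2300/4008 ≈ 0.574.
Interpolate at f ≈ 0.574 with slerp weights a = sin((1−f)δ)/sin δ ≈ 0.493, b = sin(fδ)/sin δ ≈ 0.647.
p = a·p₁ + b·p₂ ≈ (0.497, -0.822, 0.276); φ = arcsin(p_z) ≈ 16.02°, λ = atan2(p_y, p_x) ≈ -58.84°.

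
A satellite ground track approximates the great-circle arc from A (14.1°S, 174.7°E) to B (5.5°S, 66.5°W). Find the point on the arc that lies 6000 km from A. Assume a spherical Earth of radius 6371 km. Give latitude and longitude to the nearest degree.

≈ (19°S, 129°W)

Write both endpoints as unit vectors p₁, p₂ with components (cos φ cos λ, cos φ sin λ, sin φ).
The central angle between the endpoints is δ = arccos(p₁·p₂) ≈ 2.028 rad (116.2°). The total great-circle distance is δ·R ≈ 2.028 × 6371 ≈ 12923 km, so the target fraction is f = 6000/12923 ≈ 0.464.
Interpolate at f ≈ 0.464 with slerp weights a = sin((1−f)δ)/sin δ ≈ 0.987, b = sin(fδ)/sin δ ≈ 0.901.
p = a·p₁ + b·p₂ ≈ (-0.595, -0.734, -0.327); φ = arcsin(p_z) ≈ -19.07°, λ = atan2(p_y, p_x) ≈ -129.01°.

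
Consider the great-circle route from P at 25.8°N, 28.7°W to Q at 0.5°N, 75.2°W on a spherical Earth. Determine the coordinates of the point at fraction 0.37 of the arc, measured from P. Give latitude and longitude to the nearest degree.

From cos δ = sin φ₁ sin φ₂ + cos φ₁ cos φ₂ cos Δλ, the central angle is δ ≈ 0.898 rad (51.4°).
Interpolate at f = 0.37 with slerp weights a = sin((1−f)δ)/sin δ ≈ 0.685, b = sin(fδ)/sin δ ≈ 0.417.
p = a·p₁ + b·p₂ ≈ (0.648, -0.699, 0.302); φ = arcsin(p_z) ≈ 17.57°, λ = atan2(p_y, p_x) ≈ -47.20°.

≈ 18°N, 47°W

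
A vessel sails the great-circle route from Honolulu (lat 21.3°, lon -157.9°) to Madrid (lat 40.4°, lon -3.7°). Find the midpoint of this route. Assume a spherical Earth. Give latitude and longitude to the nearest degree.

≈ lat 68°, lon -104°

The haversine formula gives a central angle δ ≈ 1.986 rad (113.8°) between the endpoints.
Interpolate at f = 1/2 with slerp weights a = sin((1−f)δ)/sin δ ≈ 0.915, b = sin(fδ)/sin δ ≈ 0.915.
p = a·p₁ + b·p₂ ≈ (-0.095, -0.366, 0.926); φ = arcsin(p_z) ≈ 67.80°, λ = atan2(p_y, p_x) ≈ -104.49°.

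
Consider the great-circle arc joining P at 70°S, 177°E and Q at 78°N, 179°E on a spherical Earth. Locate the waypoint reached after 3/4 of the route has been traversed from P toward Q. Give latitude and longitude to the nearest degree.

Convert each endpoint to a unit vector on the sphere (x = cos φ cos λ, y = cos φ sin λ, z = sin φ).
The central angle between the endpoints is δ = arccos(p₁·p₂) ≈ 2.583 rad (148.0°).
Interpolate at f = 3/4 with slerp weights a = sin((1−f)δ)/sin δ ≈ 1.136, b = sin(fδ)/sin δ ≈ 1.762.
p = a·p₁ + b·p₂ ≈ (-0.754, 0.027, 0.656); φ = arcsin(p_z) ≈ 41.00°, λ = atan2(p_y, p_x) ≈ 177.97°.

≈ 41°N, 178°E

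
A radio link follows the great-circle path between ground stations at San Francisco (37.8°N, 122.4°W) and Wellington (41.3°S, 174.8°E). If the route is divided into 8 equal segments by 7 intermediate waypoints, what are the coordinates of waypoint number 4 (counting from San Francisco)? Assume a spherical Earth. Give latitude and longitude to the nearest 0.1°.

≈ 2.0°S, 152.9°W

Convert each endpoint to a unit vector on the sphere (x = cos φ cos λ, y = cos φ sin λ, z = sin φ).
The central angle between the endpoints is δ = arccos(p₁·p₂) ≈ 1.704 rad (97.7°).
Interpolate at f = 4/8 with slerp weights a = sin((1−f)δ)/sin δ ≈ 0.759, b = sin(fδ)/sin δ ≈ 0.759.
p = a·p₁ + b·p₂ ≈ (-0.890, -0.455, -0.036); φ = arcsin(p_z) ≈ -2.05°, λ = atan2(p_y, p_x) ≈ -152.92°.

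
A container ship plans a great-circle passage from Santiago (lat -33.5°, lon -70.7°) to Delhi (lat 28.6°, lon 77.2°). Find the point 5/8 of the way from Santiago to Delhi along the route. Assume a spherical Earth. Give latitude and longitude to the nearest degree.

≈ lat 2°, lon 24°

From cos δ = sin φ₁ sin φ₂ + cos φ₁ cos φ₂ cos Δλ, the central angle is δ ≈ 2.656 rad (152.2°).
Interpolate at f = 5/8 with slerp weights a = sin((1−f)δ)/sin δ ≈ 1.798, b = sin(fδ)/sin δ ≈ 2.134.
p = a·p₁ + b·p₂ ≈ (0.911, 0.412, 0.029); φ = arcsin(p_z) ≈ 1.66°, λ = atan2(p_y, p_x) ≈ 24.33°.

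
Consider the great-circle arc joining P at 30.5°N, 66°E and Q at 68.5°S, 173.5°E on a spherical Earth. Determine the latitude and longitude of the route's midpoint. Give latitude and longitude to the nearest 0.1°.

The haversine formula gives a central angle δ ≈ 2.174 rad (124.6°) between the endpoints.
Interpolate at f = 1/2 with slerp weights a = sin((1−f)δ)/sin δ ≈ 1.075, b = sin(fδ)/sin δ ≈ 1.075.
p = a·p₁ + b·p₂ ≈ (-0.015, 0.891, -0.455); φ = arcsin(p_z) ≈ -27.03°, λ = atan2(p_y, p_x) ≈ 90.95°.

≈ 27.0°S, 90.9°E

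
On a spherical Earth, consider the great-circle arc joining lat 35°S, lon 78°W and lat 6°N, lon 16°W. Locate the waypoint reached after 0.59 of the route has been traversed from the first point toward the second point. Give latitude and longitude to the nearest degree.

Convert each endpoint to a unit vector on the sphere (x = cos φ cos λ, y = cos φ sin λ, z = sin φ).
The central angle between the endpoints is δ = arccos(p₁·p₂) ≈ 1.242 rad (71.2°).
Interpolate at f = 0.59 with slerp weights a = sin((1−f)δ)/sin δ ≈ 0.515, b = sin(fδ)/sin δ ≈ 0.707.
p = a·p₁ + b·p₂ ≈ (0.764, -0.607, -0.222); φ = arcsin(p_z) ≈ -12.80°, λ = atan2(p_y, p_x) ≈ -38.46°.

≈ lat 13°S, lon 38°W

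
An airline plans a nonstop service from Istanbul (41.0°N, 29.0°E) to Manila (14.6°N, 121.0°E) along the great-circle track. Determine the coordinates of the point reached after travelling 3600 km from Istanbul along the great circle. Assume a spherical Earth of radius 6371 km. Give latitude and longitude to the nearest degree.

≈ (40°N, 72°E)

Write both endpoints as unit vectors p₁, p₂ with components (cos φ cos λ, cos φ sin λ, sin φ).
The central angle between the endpoints is δ = arccos(p₁·p₂) ≈ 1.430 rad (82.0°). The total great-circle distance is δ·R ≈ 1.430 × 6371 ≈ 9113 km, so the target fraction is f = 3600/9113 ≈ 0.395.
Interpolate at f ≈ 0.395 with slerp weights a = sin((1−f)δ)/sin δ ≈ 0.769, b = sin(fδ)/sin δ ≈ 0.541.
p = a·p₁ + b·p₂ ≈ (0.238, 0.730, 0.641); φ = arcsin(p_z) ≈ 39.85°, λ = atan2(p_y, p_x) ≈ 71.94°.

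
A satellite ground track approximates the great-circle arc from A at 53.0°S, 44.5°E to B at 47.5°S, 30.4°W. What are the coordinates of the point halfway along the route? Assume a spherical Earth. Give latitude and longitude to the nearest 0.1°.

≈ 56.5°S, 4.5°E

The haversine formula gives a central angle δ ≈ 0.803 rad (46.0°) between the endpoints.
Interpolate at f = 1/2 with slerp weights a = sin((1−f)δ)/sin δ ≈ 0.543, b = sin(fδ)/sin δ ≈ 0.543.
p = a·p₁ + b·p₂ ≈ (0.550, 0.043, -0.834); φ = arcsin(p_z) ≈ -56.54°, λ = atan2(p_y, p_x) ≈ 4.52°.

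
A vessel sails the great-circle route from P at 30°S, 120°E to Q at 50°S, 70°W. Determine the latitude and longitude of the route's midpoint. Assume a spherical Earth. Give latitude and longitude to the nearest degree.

The haversine formula gives a central angle δ ≈ 1.737 rad (99.5°) between the endpoints.
Interpolate at f = 1/2 with slerp weights a = sin((1−f)δ)/sin δ ≈ 0.774, b = sin(fδ)/sin δ ≈ 0.774.
p = a·p₁ + b·p₂ ≈ (-0.165, 0.113, -0.980); φ = arcsin(p_z) ≈ -78.47°, λ = atan2(p_y, p_x) ≈ 145.60°.

≈ 78°S, 146°E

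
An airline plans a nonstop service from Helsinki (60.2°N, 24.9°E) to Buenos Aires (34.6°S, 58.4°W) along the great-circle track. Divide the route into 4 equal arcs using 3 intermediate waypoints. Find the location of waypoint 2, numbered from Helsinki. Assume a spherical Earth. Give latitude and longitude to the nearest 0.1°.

≈ (16.5°N, 29.1°W)

Write both endpoints as unit vectors p₁, p₂ with components (cos φ cos λ, cos φ sin λ, sin φ).
The central angle between the endpoints is δ = arccos(p₁·p₂) ≈ 2.032 rad (116.4°).
Interpolate at f = 2/4 with slerp weights a = sin((1−f)δ)/sin δ ≈ 0.949, b = sin(fδ)/sin δ ≈ 0.949.
p = a·p₁ + b·p₂ ≈ (0.837, -0.467, 0.285); φ = arcsin(p_z) ≈ 16.54°, λ = atan2(p_y, p_x) ≈ -29.14°.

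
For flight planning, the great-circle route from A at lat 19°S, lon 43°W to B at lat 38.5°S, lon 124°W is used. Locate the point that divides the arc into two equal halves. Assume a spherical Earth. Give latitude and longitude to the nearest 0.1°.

Write both endpoints as unit vectors p₁, p₂ with components (cos φ cos λ, cos φ sin λ, sin φ).
The central angle between the endpoints is δ = arccos(p₁·p₂) ≈ 1.247 rad (71.4°).
Interpolate at f = 1/2 with slerp weights a = sin((1−f)δ)/sin δ ≈ 0.616, b = sin(fδ)/sin δ ≈ 0.616.
p = a·p₁ + b·p₂ ≈ (0.156, -0.797, -0.584); φ = arcsin(p_z) ≈ -35.72°, λ = atan2(p_y, p_x) ≈ -78.90°.

≈ lat 35.7°S, lon 78.9°W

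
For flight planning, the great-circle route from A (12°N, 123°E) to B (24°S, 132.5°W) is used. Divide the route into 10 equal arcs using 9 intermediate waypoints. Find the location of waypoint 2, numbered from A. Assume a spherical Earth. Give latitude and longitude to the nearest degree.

≈ (3°N, 143°E)

Convert each endpoint to a unit vector on the sphere (x = cos φ cos λ, y = cos φ sin λ, z = sin φ).
The central angle between the endpoints is δ = arccos(p₁·p₂) ≈ 1.884 rad (108.0°).
Interpolate at f = 2/10 with slerp weights a = sin((1−f)δ)/sin δ ≈ 1.049, b = sin(fδ)/sin δ ≈ 0.387.
p = a·p₁ + b·p₂ ≈ (-0.798, 0.600, 0.061); φ = arcsin(p_z) ≈ 3.48°, λ = atan2(p_y, p_x) ≈ 143.05°.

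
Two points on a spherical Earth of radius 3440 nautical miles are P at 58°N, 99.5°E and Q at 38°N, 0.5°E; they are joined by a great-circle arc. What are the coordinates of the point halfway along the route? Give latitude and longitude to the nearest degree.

≈ 59°N, 37°E

The haversine formula gives a central angle δ ≈ 1.096 rad (62.8°) between the endpoints.
Interpolate at f = 1/2 with slerp weights a = sin((1−f)δ)/sin δ ≈ 0.586, b = sin(fδ)/sin δ ≈ 0.586.
p = a·p₁ + b·p₂ ≈ (0.410, 0.310, 0.858); φ = arcsin(p_z) ≈ 59.04°, λ = atan2(p_y, p_x) ≈ 37.09°.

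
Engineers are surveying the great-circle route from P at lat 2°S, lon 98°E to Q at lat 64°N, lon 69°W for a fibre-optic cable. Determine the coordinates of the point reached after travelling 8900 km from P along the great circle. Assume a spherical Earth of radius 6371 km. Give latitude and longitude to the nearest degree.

≈ lat 76°N, lon 70°E

From cos δ = sin φ₁ sin φ₂ + cos φ₁ cos φ₂ cos Δλ, the central angle is δ ≈ 2.047 rad (117.3°). The total great-circle distance is δ·R ≈ 2.047 × 6371 ≈ 13040 km, so the target fraction is f = 8900/13040 ≈ 0.683.
Interpolate at f ≈ 0.683 with slerp weights a = sin((1−f)δ)/sin δ ≈ 0.681, b = sin(fδ)/sin δ ≈ 1.108.
p = a·p₁ + b·p₂ ≈ (0.079, 0.220, 0.972); φ = arcsin(p_z) ≈ 76.46°, λ = atan2(p_y, p_x) ≈ 70.17°.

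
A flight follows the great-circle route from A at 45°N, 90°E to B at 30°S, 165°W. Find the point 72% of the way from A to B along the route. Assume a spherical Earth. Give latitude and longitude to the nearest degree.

Convert each endpoint to a unit vector on the sphere (x = cos φ cos λ, y = cos φ sin λ, z = sin φ).
The central angle between the endpoints is δ = arccos(p₁·p₂) ≈ 2.108 rad (120.8°).
Interpolate at f = 0.72 with slerp weights a = sin((1−f)δ)/sin δ ≈ 0.648, b = sin(fδ)/sin δ ≈ 1.163.
p = a·p₁ + b·p₂ ≈ (-0.973, 0.198, -0.123); φ = arcsin(p_z) ≈ -7.07°, λ = atan2(p_y, p_x) ≈ 168.51°.

≈ 7°S, 169°E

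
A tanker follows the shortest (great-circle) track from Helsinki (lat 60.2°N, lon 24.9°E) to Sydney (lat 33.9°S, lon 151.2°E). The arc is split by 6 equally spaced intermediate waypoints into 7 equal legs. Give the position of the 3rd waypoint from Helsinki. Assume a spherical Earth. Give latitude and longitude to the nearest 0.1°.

≈ lat 33.0°N, lon 108.2°E

Write both endpoints as unit vectors p₁, p₂ with components (cos φ cos λ, cos φ sin λ, sin φ).
The central angle between the endpoints is δ = arccos(p₁·p₂) ≈ 2.386 rad (136.7°).
Interpolate at f = 3/7 with slerp weights a = sin((1−f)δ)/sin δ ≈ 1.428, b = sin(fδ)/sin δ ≈ 1.245.
p = a·p₁ + b·p₂ ≈ (-0.262, 0.797, 0.544); φ = arcsin(p_z) ≈ 32.99°, λ = atan2(p_y, p_x) ≈ 108.21°.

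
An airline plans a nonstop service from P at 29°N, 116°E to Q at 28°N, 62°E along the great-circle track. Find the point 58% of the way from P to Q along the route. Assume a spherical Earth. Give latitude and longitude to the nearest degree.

The haversine formula gives a central angle δ ≈ 0.821 rad (47.0°) between the endpoints.
Interpolate at f = 0.58 with slerp weights a = sin((1−f)δ)/sin δ ≈ 0.462, b = sin(fδ)/sin δ ≈ 0.626.
p = a·p₁ + b·p₂ ≈ (0.083, 0.851, 0.518); φ = arcsin(p_z) ≈ 31.20°, λ = atan2(p_y, p_x) ≈ 84.46°.

≈ 31°N, 84°E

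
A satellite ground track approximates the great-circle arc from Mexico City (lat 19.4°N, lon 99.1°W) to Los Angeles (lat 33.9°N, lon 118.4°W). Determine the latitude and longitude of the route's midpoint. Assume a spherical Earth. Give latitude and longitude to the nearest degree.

From cos δ = sin φ₁ sin φ₂ + cos φ₁ cos φ₂ cos Δλ, the central angle is δ ≈ 0.392 rad (22.5°).
Interpolate at f = 1/2 with slerp weights a = sin((1−f)δ)/sin δ ≈ 0.510, b = sin(fδ)/sin δ ≈ 0.510.
p = a·p₁ + b·p₂ ≈ (-0.277, -0.847, 0.454); φ = arcsin(p_z) ≈ 26.98°, λ = atan2(p_y, p_x) ≈ -108.13°.

≈ lat 27°N, lon 108°W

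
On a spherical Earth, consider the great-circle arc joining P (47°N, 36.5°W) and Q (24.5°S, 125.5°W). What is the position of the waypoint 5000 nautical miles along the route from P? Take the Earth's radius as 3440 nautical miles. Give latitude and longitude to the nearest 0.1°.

Convert each endpoint to a unit vector on the sphere (x = cos φ cos λ, y = cos φ sin λ, z = sin φ).
The central angle between the endpoints is δ = arccos(p₁·p₂) ≈ 1.868 rad (107.0°). The total great-circle distance is δ·R ≈ 1.868 × 3440 ≈ 6425 nmi, so the target fraction is f = 5000/6425 ≈ 0.778.
Interpolate at f ≈ 0.778 with slerp weights a = sin((1−f)δ)/sin δ ≈ 0.421, b = sin(fδ)/sin δ ≈ 1.039.
p = a·p₁ + b·p₂ ≈ (-0.318, -0.940, -0.123); φ = arcsin(p_z) ≈ -7.06°, λ = atan2(p_y, p_x) ≈ -108.70°.

≈ (7.1°S, 108.7°W)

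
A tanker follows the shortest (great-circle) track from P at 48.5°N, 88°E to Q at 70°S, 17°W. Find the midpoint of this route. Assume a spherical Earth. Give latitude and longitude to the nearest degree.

Write both endpoints as unit vectors p₁, p₂ with components (cos φ cos λ, cos φ sin λ, sin φ).
The central angle between the endpoints is δ = arccos(p₁·p₂) ≈ 2.438 rad (139.7°).
Interpolate at f = 1/2 with slerp weights a = sin((1−f)δ)/sin δ ≈ 1.451, b = sin(fδ)/sin δ ≈ 1.451.
p = a·p₁ + b·p₂ ≈ (0.508, 0.816, -0.277); φ = arcsin(p_z) ≈ -16.06°, λ = atan2(p_y, p_x) ≈ 58.08°.

≈ 16°S, 58°E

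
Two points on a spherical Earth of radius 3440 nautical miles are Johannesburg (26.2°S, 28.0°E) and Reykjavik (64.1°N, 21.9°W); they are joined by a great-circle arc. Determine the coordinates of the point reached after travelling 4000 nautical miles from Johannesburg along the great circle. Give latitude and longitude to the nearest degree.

The haversine formula gives a central angle δ ≈ 1.716 rad (98.3°) between the endpoints. The total great-circle distance is δ·R ≈ 1.716 × 3440 ≈ 5903 nmi, so the target fraction is f = 4000/5903 ≈ 0.678.
Interpolate at f ≈ 0.678 with slerp weights a = sin((1−f)δ)/sin δ ≈ 0.531, b = sin(fδ)/sin δ ≈ 0.928.
p = a·p₁ + b·p₂ ≈ (0.797, 0.073, 0.600); φ = arcsin(p_z) ≈ 36.87°, λ = atan2(p_y, p_x) ≈ 5.20°.

≈ 37°N, 5°E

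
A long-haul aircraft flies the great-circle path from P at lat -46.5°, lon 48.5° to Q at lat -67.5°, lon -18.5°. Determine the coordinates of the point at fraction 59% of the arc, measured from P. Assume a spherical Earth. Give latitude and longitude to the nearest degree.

Convert each endpoint to a unit vector on the sphere (x = cos φ cos λ, y = cos φ sin λ, z = sin φ).
The central angle between the endpoints is δ = arccos(p₁·p₂) ≈ 0.687 rad (39.4°).
Interpolate at f = 0.59 with slerp weights a = sin((1−f)δ)/sin δ ≈ 0.438, b = sin(fδ)/sin δ ≈ 0.622.
p = a·p₁ + b·p₂ ≈ (0.426, 0.150, -0.892); φ = arcsin(p_z) ≈ -63.17°, λ = atan2(p_y, p_x) ≈ 19.47°.

≈ lat -63°, lon 19°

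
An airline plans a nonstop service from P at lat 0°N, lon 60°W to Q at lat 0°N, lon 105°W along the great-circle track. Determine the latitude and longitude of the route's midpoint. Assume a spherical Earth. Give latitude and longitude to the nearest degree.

≈ lat 0°N, lon 83°W

Write both endpoints as unit vectors p₁, p₂ with components (cos φ cos λ, cos φ sin λ, sin φ).
The central angle between the endpoints is δ = arccos(p₁·p₂) ≈ 0.785 rad (45.0°).
Interpolate at f = 1/2 with slerp weights a = sin((1−f)δ)/sin δ ≈ 0.541, b = sin(fδ)/sin δ ≈ 0.541.
p = a·p₁ + b·p₂ ≈ (0.131, -0.991, 0.000); φ = arcsin(p_z) ≈ 0.00°, λ = atan2(p_y, p_x) ≈ -82.50°.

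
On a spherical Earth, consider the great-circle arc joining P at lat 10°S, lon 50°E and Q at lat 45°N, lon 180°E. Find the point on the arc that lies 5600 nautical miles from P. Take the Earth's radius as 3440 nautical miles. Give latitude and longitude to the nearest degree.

From cos δ = sin φ₁ sin φ₂ + cos φ₁ cos φ₂ cos Δλ, the central angle is δ ≈ 2.178 rad (124.8°). The total great-circle distance is δ·R ≈ 2.178 × 3440 ≈ 7492 nmi, so the target fraction is f = 5600/7492 ≈ 0.748.
Interpolate at f ≈ 0.748 with slerp weights a = sin((1−f)δ)/sin δ ≈ 0.636, b = sin(fδ)/sin δ ≈ 1.215.
p = a·p₁ + b·p₂ ≈ (-0.457, 0.480, 0.749); φ = arcsin(p_z) ≈ 48.50°, λ = atan2(p_y, p_x) ≈ 133.58°.

≈ lat 49°N, lon 134°E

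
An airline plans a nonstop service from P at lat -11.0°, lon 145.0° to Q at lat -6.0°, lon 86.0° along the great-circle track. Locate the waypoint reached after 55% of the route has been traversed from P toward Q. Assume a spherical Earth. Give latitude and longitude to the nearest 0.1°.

≈ lat -9.5°, lon 112.3°

Write both endpoints as unit vectors p₁, p₂ with components (cos φ cos λ, cos φ sin λ, sin φ).
The central angle between the endpoints is δ = arccos(p₁·p₂) ≈ 1.021 rad (58.5°).
Interpolate at f = 0.55 with slerp weights a = sin((1−f)δ)/sin δ ≈ 0.520, b = sin(fδ)/sin δ ≈ 0.624.
p = a·p₁ + b·p₂ ≈ (-0.375, 0.912, -0.165); φ = arcsin(p_z) ≈ -9.47°, λ = atan2(p_y, p_x) ≈ 112.34°.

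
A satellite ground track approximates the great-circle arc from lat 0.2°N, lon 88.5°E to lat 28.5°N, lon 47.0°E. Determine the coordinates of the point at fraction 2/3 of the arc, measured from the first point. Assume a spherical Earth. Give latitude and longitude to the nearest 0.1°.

≈ lat 20.0°N, lon 62.2°E

Write both endpoints as unit vectors p₁, p₂ with components (cos φ cos λ, cos φ sin λ, sin φ).
The central angle between the endpoints is δ = arccos(p₁·p₂) ≈ 0.850 rad (48.7°).
Interpolate at f = 2/3 with slerp weights a = sin((1−f)δ)/sin δ ≈ 0.372, b = sin(fδ)/sin δ ≈ 0.715.
p = a·p₁ + b·p₂ ≈ (0.438, 0.831, 0.342); φ = arcsin(p_z) ≈ 20.01°, λ = atan2(p_y, p_x) ≈ 62.21°.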